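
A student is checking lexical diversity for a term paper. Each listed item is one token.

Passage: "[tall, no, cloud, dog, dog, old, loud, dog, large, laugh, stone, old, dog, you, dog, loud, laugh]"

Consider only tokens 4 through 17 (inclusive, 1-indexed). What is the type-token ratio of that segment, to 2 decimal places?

Segment tokens 4–17: dog, dog, old, loud, dog, large, laugh, stone, old, dog, you, dog, loud, laugh
Segment N = 14, segment V = 7.
TTR = 7 / 14 = 0.50

0.50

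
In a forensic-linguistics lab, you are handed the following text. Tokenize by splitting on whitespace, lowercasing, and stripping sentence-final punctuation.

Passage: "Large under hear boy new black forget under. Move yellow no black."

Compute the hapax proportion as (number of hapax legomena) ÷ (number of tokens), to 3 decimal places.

0.667

Frequencies: under:2, black:2, large:1, hear:1, boy:1, new:1, forget:1, move:1, yellow:1, no:1
Hapax count = 8; token count = 12.
Ratio = 8 / 12 = 0.667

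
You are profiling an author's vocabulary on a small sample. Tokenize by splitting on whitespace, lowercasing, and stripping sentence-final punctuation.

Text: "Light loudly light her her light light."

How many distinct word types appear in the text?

Distinct types: {her, light, loudly}
V = 3

3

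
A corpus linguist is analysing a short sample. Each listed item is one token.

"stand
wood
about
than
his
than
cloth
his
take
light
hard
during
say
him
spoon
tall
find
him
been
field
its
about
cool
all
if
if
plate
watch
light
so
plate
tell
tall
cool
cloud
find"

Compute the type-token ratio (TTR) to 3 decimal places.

0.722

N = 36 tokens, V = 26 types.
TTR = V / N = 26 / 36 = 0.722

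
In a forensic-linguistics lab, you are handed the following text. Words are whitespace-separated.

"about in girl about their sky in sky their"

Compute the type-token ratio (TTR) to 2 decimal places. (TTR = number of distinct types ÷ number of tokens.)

0.56

N = 9 tokens, V = 5 types.
TTR = V / N = 5 / 9 = 0.56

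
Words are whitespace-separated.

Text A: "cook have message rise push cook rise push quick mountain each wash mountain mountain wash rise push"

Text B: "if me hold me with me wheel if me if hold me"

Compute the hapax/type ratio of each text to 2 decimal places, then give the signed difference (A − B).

A: hapax=4, V=9, ratio=0.44
B: hapax=2, V=5, ratio=0.40
Difference = 0.44 − 0.40 = 0.04

0.04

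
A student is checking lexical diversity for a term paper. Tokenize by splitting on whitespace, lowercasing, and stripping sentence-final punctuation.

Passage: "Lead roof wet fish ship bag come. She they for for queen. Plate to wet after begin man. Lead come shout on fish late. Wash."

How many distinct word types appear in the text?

20

Distinct types: {after, bag, begin, come, fish, for, late, lead, man, on, plate, queen, roof, she, ship, shout, they, to, wash, wet}
V = 20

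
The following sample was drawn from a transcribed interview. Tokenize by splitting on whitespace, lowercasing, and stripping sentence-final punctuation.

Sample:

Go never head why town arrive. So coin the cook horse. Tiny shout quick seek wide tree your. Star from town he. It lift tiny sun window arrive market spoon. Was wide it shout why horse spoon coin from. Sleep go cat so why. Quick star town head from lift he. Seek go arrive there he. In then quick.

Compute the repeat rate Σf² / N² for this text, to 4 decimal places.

Frequencies: go:3, why:3, town:3, arrive:3, quick:3, from:3, he:3, head:2, so:2, coin:2, horse:2, tiny:2, shout:2, seek:2, wide:2, star:2, it:2, lift:2, spoon:2, never:1, … (13 more, each freq 1)
Σf² = 125; N² = 3481
Repeat rate = 125 / 3481 = 0.0359

0.0359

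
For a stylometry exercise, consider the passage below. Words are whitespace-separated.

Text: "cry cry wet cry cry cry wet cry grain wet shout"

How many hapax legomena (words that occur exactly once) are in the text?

2

Frequencies: cry:6, wet:3, grain:1, shout:1
Hapax (freq=1): grain, shout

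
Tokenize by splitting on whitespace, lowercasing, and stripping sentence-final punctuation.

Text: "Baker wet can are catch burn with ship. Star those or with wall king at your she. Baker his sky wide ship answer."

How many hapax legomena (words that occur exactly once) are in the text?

Frequencies: baker:2, with:2, ship:2, wet:1, can:1, are:1, catch:1, burn:1, star:1, those:1, or:1, wall:1, king:1, at:1, your:1, she:1, his:1, sky:1, wide:1, answer:1
Hapax (freq=1): answer, are, at, burn, can, catch, his, king, or, she, sky, star, those, wall, wet, wide, your

17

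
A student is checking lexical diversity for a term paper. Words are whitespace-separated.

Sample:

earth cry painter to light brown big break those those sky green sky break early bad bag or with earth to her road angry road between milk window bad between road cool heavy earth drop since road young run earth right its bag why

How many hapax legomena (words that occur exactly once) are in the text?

Frequencies: earth:4, road:4, to:2, break:2, those:2, sky:2, bad:2, bag:2, between:2, cry:1, painter:1, light:1, brown:1, big:1, green:1, early:1, or:1, with:1, her:1, angry:1, … (11 more, each freq 1)
Hapax (freq=1): angry, big, brown, cool, cry, drop, early, green, heavy, her, its, light, milk, or, painter, right, run, since, why, window, with, young

22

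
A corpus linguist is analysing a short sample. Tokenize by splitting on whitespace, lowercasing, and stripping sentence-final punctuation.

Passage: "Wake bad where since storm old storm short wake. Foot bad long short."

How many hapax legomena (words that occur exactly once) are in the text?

Frequencies: wake:2, bad:2, storm:2, short:2, where:1, since:1, old:1, foot:1, long:1
Hapax (freq=1): foot, long, old, since, where

5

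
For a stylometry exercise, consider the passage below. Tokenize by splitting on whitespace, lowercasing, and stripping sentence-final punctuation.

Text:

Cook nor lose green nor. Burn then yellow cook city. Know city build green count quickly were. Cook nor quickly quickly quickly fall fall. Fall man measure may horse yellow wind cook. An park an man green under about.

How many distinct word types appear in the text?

Distinct types: {about, an, build, burn, city, cook, count, fall, green, horse, know, lose, man, may, measure, nor, park, quickly, then, under, were, wind, yellow}
V = 23

23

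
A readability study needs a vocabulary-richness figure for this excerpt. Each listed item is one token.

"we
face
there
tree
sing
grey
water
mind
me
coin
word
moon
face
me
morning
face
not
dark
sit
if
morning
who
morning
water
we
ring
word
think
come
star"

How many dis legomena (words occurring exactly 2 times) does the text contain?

Frequencies: face:3, morning:3, we:2, water:2, me:2, word:2, there:1, tree:1, sing:1, grey:1, mind:1, coin:1, moon:1, not:1, dark:1, sit:1, if:1, who:1, ring:1, think:1, … (2 more, each freq 1)
Words with frequency 2: me, water, we, word

4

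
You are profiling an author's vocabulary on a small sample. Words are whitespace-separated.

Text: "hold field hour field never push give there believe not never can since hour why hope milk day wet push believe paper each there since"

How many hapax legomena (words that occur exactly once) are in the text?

11

Frequencies: field:2, hour:2, never:2, push:2, there:2, believe:2, since:2, hold:1, give:1, not:1, can:1, why:1, hope:1, milk:1, day:1, wet:1, paper:1, each:1
Hapax (freq=1): can, day, each, give, hold, hope, milk, not, paper, wet, why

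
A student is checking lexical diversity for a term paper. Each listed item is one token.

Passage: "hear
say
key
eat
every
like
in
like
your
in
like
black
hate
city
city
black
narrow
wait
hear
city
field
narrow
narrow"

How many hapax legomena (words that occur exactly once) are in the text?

8

Frequencies: like:3, city:3, narrow:3, hear:2, in:2, black:2, say:1, key:1, eat:1, every:1, your:1, hate:1, wait:1, field:1
Hapax (freq=1): eat, every, field, hate, key, say, wait, your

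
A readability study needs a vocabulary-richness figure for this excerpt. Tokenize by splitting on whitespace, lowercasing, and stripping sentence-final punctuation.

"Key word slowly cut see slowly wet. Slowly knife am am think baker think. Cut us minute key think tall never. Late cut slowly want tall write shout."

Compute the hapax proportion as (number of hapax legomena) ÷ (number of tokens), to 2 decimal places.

0.43

Frequencies: slowly:4, cut:3, think:3, key:2, am:2, tall:2, word:1, see:1, wet:1, knife:1, baker:1, us:1, minute:1, never:1, late:1, want:1, write:1, shout:1
Hapax count = 12; token count = 28.
Ratio = 12 / 28 = 0.43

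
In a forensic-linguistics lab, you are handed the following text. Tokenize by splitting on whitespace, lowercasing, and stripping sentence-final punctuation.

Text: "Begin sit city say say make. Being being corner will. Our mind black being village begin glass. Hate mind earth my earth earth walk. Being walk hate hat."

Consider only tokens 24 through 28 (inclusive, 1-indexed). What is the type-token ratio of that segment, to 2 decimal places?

Segment tokens 24–28: walk, being, walk, hate, hat
Segment N = 5, segment V = 4.
TTR = 4 / 5 = 0.80

0.80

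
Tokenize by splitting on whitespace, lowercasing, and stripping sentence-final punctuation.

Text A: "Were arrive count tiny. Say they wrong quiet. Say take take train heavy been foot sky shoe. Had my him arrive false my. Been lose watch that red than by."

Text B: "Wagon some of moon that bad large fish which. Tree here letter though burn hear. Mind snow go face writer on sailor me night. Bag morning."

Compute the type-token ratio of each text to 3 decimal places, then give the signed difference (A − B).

TTR(A) = 25/30 = 0.833
TTR(B) = 26/26 = 1.000
Difference = 0.833 − 1.000 = -0.167

-0.167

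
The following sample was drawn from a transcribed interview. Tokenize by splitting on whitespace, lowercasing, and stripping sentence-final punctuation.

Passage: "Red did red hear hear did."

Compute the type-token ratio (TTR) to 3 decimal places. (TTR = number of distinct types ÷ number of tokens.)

0.500

N = 6 tokens, V = 3 types.
TTR = V / N = 3 / 6 = 0.500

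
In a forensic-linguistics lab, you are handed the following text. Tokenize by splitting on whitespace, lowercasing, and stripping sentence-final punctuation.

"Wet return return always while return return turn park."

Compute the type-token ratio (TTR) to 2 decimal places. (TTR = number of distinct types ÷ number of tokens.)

0.67

N = 9 tokens, V = 6 types.
TTR = V / N = 6 / 9 = 0.67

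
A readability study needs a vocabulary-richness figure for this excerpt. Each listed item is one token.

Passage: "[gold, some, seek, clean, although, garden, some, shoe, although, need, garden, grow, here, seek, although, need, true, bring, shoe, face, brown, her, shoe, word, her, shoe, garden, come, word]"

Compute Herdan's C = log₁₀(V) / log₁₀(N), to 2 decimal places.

0.84

N = 29, V = 17.
log₁₀(V) = 1.230449, log₁₀(N) = 1.462398
C = 1.230449 / 1.462398 = 0.84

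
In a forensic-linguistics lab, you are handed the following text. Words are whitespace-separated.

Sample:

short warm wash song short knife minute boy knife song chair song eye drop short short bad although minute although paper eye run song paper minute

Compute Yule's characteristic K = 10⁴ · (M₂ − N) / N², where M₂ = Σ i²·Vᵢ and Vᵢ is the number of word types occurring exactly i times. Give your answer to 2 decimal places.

562.13

Frequencies: short:4, song:4, minute:3, knife:2, eye:2, although:2, paper:2, warm:1, wash:1, boy:1, chair:1, drop:1, bad:1, run:1
N = 26. Frequency spectrum: V_1=7, V_2=4, V_3=1, V_4=2
M₂ = 1²·7 + 2²·4 + 3²·1 + 4²·2 = 64
K = 10000 × (64 − 26) / 26² = 562.13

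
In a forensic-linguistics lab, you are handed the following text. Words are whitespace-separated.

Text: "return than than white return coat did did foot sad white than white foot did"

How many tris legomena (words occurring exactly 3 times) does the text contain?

Frequencies: than:3, white:3, did:3, return:2, foot:2, coat:1, sad:1
Words with frequency 3: did, than, white

3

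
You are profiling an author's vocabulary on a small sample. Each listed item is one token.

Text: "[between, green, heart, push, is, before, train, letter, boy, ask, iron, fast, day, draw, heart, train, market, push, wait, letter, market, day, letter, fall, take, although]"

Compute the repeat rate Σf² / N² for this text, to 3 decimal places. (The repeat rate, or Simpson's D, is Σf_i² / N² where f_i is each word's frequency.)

0.062

Frequencies: letter:3, heart:2, push:2, train:2, day:2, market:2, between:1, green:1, is:1, before:1, boy:1, ask:1, iron:1, fast:1, draw:1, wait:1, fall:1, take:1, although:1
Σf² = 42; N² = 676
Repeat rate = 42 / 676 = 0.062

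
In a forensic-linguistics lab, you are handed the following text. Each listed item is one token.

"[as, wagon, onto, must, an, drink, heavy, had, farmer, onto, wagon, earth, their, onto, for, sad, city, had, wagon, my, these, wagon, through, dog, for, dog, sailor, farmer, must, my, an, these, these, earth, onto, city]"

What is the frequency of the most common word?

Frequencies: wagon:4, onto:4, these:3, must:2, an:2, had:2, farmer:2, earth:2, for:2, city:2, my:2, dog:2, as:1, drink:1, heavy:1, their:1, sad:1, through:1, sailor:1
Most common: 'wagon' with frequency 4.

4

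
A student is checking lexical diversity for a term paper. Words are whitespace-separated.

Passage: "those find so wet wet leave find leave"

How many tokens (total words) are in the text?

8

Tokens: those, find, so, wet, wet, leave, find, leave
N = 8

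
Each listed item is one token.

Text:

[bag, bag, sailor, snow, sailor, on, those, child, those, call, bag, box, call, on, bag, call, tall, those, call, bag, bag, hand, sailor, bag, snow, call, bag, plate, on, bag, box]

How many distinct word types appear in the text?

11

Distinct types: {bag, box, call, child, hand, on, plate, sailor, snow, tall, those}
V = 11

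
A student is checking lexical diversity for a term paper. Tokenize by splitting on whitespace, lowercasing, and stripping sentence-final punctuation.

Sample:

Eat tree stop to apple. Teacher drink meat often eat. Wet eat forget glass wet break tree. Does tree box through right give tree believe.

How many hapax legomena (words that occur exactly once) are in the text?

16

Frequencies: tree:4, eat:3, wet:2, stop:1, to:1, apple:1, teacher:1, drink:1, meat:1, often:1, forget:1, glass:1, break:1, does:1, box:1, through:1, right:1, give:1, believe:1
Hapax (freq=1): apple, believe, box, break, does, drink, forget, give, glass, meat, often, right, stop, teacher, through, to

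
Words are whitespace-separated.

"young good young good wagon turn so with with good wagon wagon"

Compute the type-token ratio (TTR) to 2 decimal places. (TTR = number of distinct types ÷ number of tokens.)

0.50

N = 12 tokens, V = 6 types.
TTR = V / N = 6 / 12 = 0.50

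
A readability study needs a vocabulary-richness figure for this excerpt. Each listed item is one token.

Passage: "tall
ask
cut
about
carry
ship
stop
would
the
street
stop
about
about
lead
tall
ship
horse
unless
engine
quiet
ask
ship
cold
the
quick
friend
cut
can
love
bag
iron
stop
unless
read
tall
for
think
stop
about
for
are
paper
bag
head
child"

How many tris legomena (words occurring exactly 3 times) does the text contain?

Frequencies: about:4, stop:4, tall:3, ship:3, ask:2, cut:2, the:2, unless:2, bag:2, for:2, carry:1, would:1, street:1, lead:1, horse:1, engine:1, quiet:1, cold:1, quick:1, friend:1, … (9 more, each freq 1)
Words with frequency 3: ship, tall

2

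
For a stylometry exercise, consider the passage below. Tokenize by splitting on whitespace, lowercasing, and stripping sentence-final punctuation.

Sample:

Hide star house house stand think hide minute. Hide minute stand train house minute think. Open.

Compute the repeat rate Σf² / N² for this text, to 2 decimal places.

0.15

Frequencies: hide:3, house:3, minute:3, stand:2, think:2, star:1, train:1, open:1
Σf² = 38; N² = 256
Repeat rate = 38 / 256 = 0.15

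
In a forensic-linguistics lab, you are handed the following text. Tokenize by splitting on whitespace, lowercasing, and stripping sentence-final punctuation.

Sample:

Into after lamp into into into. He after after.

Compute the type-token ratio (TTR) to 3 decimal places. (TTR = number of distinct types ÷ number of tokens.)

0.444

N = 9 tokens, V = 4 types.
TTR = V / N = 4 / 9 = 0.444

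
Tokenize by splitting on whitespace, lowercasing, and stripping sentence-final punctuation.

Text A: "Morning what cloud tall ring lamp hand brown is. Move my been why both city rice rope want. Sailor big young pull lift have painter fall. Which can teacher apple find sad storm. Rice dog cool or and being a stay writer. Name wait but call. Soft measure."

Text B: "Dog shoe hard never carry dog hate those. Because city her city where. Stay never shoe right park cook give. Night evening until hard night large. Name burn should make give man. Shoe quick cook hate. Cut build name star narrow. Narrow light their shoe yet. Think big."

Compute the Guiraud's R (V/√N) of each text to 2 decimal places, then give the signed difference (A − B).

A: V=47, N=48, R=6.78
B: V=35, N=48, R=5.05
Difference = 6.78 − 5.05 = 1.73

1.73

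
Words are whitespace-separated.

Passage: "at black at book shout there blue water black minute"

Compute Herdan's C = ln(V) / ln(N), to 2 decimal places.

0.90

N = 10, V = 8.
ln(V) = 2.079442, ln(N) = 2.302585
C = 2.079442 / 2.302585 = 0.90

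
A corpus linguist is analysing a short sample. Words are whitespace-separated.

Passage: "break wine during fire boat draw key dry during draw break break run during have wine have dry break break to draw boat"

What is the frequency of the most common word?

Frequencies: break:5, during:3, draw:3, wine:2, boat:2, dry:2, have:2, fire:1, key:1, run:1, to:1
Most common: 'break' with frequency 5.

5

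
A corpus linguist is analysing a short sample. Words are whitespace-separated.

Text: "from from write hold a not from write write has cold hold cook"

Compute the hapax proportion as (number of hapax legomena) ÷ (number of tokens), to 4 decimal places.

0.3846

Frequencies: from:3, write:3, hold:2, a:1, not:1, has:1, cold:1, cook:1
Hapax count = 5; token count = 13.
Ratio = 5 / 13 = 0.3846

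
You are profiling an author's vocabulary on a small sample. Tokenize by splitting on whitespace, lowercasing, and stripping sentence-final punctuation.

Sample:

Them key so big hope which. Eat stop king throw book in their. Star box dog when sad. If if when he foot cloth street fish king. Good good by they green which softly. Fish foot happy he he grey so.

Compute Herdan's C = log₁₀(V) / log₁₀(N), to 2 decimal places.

N = 41, V = 31.
log₁₀(V) = 1.491362, log₁₀(N) = 1.612784
C = 1.491362 / 1.612784 = 0.92

0.92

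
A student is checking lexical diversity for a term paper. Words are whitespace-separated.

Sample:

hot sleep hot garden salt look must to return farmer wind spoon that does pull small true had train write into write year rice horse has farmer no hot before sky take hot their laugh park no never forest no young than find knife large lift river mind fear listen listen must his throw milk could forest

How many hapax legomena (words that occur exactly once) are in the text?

40

Frequencies: hot:4, no:3, must:2, farmer:2, write:2, forest:2, listen:2, sleep:1, garden:1, salt:1, look:1, to:1, return:1, wind:1, spoon:1, that:1, does:1, pull:1, small:1, true:1, … (27 more, each freq 1)
Hapax (freq=1): before, could, does, fear, find, garden, had, has, his, horse, into, knife, large, laugh, lift, look, milk, mind, never, park, pull, return, rice, river, salt, sky, sleep, small, spoon, take, than, that, their, throw, to, train, true, wind, year, young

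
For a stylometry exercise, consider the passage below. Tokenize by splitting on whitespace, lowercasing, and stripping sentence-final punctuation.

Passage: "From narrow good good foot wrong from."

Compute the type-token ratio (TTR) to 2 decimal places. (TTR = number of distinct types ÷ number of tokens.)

0.71

N = 7 tokens, V = 5 types.
TTR = V / N = 5 / 7 = 0.71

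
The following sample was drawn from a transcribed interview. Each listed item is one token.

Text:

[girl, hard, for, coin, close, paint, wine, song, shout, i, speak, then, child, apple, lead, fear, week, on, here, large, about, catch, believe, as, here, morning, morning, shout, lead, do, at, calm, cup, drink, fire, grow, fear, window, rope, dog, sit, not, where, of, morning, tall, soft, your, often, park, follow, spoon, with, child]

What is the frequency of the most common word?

3

Frequencies: morning:3, shout:2, child:2, lead:2, fear:2, here:2, girl:1, hard:1, for:1, coin:1, close:1, paint:1, wine:1, song:1, i:1, speak:1, then:1, apple:1, week:1, on:1, … (27 more, each freq 1)
Most common: 'morning' with frequency 3.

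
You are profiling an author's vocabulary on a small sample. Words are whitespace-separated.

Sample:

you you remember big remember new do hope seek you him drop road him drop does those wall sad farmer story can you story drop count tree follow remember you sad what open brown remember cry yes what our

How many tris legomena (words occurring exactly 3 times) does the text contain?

1

Frequencies: you:5, remember:4, drop:3, him:2, sad:2, story:2, what:2, big:1, new:1, do:1, hope:1, seek:1, road:1, does:1, those:1, wall:1, farmer:1, can:1, count:1, tree:1, … (6 more, each freq 1)
Words with frequency 3: drop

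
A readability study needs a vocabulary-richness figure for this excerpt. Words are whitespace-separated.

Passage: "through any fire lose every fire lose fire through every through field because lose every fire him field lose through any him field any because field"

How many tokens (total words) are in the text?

26

Tokens: through, any, fire, lose, every, fire, lose, fire, through, every, through, field, because, lose, every, fire, him, field, lose, through, any, him, field, any, because, field
N = 26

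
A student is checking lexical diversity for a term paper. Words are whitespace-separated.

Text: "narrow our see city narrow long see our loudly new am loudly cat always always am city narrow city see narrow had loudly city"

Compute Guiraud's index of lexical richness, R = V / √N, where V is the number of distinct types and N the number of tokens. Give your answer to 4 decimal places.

N = 24, V = 11.
√N = 4.898979
R = 11 / 4.898979 = 2.2454

2.2454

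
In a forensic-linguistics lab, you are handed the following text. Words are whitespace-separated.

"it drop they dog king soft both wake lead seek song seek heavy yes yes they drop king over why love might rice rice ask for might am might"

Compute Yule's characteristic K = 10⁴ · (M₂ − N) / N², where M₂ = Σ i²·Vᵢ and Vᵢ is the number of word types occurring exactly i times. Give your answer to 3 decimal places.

214.031

Frequencies: might:3, drop:2, they:2, king:2, seek:2, yes:2, rice:2, it:1, dog:1, soft:1, both:1, wake:1, lead:1, song:1, heavy:1, over:1, why:1, love:1, ask:1, for:1, … (1 more, each freq 1)
N = 29. Frequency spectrum: V_1=14, V_2=6, V_3=1
M₂ = 1²·14 + 2²·6 + 3²·1 = 47
K = 10000 × (47 − 29) / 29² = 214.031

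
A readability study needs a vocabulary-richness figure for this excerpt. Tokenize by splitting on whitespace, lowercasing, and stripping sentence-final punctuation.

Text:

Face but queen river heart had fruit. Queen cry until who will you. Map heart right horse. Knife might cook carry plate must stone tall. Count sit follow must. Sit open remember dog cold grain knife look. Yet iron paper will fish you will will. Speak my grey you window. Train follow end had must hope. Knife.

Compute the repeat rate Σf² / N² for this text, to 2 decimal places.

Frequencies: will:4, you:3, knife:3, must:3, queen:2, heart:2, had:2, sit:2, follow:2, face:1, but:1, river:1, fruit:1, cry:1, until:1, who:1, map:1, right:1, horse:1, might:1, … (23 more, each freq 1)
Σf² = 97; N² = 3249
Repeat rate = 97 / 3249 = 0.03

0.03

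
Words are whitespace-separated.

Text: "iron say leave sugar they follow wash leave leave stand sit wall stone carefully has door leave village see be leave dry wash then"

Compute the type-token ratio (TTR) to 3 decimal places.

0.792

N = 24 tokens, V = 19 types.
TTR = V / N = 19 / 24 = 0.792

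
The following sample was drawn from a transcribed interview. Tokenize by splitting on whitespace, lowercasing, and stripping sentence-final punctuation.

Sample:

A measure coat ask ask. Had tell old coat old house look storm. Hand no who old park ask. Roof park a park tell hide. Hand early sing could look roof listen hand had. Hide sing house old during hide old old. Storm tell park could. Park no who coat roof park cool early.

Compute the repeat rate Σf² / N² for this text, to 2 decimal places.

Frequencies: old:6, park:6, coat:3, ask:3, tell:3, hand:3, roof:3, hide:3, a:2, had:2, house:2, look:2, storm:2, no:2, who:2, early:2, sing:2, could:2, measure:1, listen:1, … (2 more, each freq 1)
Σf² = 170; N² = 2916
Repeat rate = 170 / 2916 = 0.06

0.06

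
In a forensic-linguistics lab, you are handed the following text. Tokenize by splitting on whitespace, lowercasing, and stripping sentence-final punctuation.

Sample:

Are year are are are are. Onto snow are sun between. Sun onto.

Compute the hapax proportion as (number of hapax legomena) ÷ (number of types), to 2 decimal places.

Frequencies: are:6, onto:2, sun:2, year:1, snow:1, between:1
Hapax count = 3; type count = 6.
Ratio = 3 / 6 = 0.50

0.50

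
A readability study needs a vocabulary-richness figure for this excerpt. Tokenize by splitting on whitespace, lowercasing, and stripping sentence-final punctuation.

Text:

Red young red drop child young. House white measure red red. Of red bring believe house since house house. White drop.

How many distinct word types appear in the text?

Distinct types: {believe, bring, child, drop, house, measure, of, red, since, white, young}
V = 11

11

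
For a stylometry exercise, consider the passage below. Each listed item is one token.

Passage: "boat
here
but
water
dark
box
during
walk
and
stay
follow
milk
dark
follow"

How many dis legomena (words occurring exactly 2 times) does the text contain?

Frequencies: dark:2, follow:2, boat:1, here:1, but:1, water:1, box:1, during:1, walk:1, and:1, stay:1, milk:1
Words with frequency 2: dark, follow

2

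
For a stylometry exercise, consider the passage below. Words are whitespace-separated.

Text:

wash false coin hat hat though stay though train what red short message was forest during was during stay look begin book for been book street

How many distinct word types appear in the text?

Distinct types: {been, begin, book, coin, during, false, for, forest, hat, look, message, red, short, stay, street, though, train, was, wash, what}
V = 20

20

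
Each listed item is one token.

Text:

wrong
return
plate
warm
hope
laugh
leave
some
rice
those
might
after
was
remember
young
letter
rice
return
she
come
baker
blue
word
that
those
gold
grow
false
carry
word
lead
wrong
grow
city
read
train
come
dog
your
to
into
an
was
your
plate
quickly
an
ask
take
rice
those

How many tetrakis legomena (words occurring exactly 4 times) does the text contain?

0

Frequencies: rice:3, those:3, wrong:2, return:2, plate:2, was:2, come:2, word:2, grow:2, your:2, an:2, warm:1, hope:1, laugh:1, leave:1, some:1, might:1, after:1, remember:1, young:1, … (18 more, each freq 1)
Words with frequency 4: (none)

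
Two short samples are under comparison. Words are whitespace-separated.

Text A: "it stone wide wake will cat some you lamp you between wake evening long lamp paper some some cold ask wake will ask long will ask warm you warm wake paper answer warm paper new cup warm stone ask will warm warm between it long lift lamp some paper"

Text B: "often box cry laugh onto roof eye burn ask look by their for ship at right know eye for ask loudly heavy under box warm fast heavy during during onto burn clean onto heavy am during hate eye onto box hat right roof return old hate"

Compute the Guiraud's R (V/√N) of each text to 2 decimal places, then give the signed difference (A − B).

A: V=20, N=49, R=2.86
B: V=29, N=46, R=4.28
Difference = 2.86 − 4.28 = -1.42

-1.42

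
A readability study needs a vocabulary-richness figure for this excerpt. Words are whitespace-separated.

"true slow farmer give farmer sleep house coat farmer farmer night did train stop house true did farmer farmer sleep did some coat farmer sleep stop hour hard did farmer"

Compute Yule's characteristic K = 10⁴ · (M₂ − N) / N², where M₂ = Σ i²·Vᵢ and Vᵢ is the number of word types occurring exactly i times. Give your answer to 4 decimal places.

911.1111

Frequencies: farmer:8, did:4, sleep:3, true:2, house:2, coat:2, stop:2, slow:1, give:1, night:1, train:1, some:1, hour:1, hard:1
N = 30. Frequency spectrum: V_1=7, V_2=4, V_3=1, V_4=1, V_8=1
M₂ = 1²·7 + 2²·4 + 3²·1 + 4²·1 + 8²·1 = 112
K = 10000 × (112 − 30) / 30² = 911.1111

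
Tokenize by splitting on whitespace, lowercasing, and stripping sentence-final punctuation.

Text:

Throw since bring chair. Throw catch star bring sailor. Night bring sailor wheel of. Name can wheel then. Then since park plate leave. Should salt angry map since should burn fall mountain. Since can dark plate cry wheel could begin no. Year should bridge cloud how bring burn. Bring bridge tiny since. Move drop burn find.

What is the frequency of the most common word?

5

Frequencies: since:5, bring:5, wheel:3, should:3, burn:3, throw:2, sailor:2, can:2, then:2, plate:2, bridge:2, chair:1, catch:1, star:1, night:1, of:1, name:1, park:1, leave:1, salt:1, … (16 more, each freq 1)
Most common: 'since' with frequency 5.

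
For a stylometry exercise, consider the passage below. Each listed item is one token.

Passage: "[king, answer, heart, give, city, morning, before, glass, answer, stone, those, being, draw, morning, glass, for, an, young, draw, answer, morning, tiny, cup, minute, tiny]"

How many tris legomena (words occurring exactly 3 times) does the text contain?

2

Frequencies: answer:3, morning:3, glass:2, draw:2, tiny:2, king:1, heart:1, give:1, city:1, before:1, stone:1, those:1, being:1, for:1, an:1, young:1, cup:1, minute:1
Words with frequency 3: answer, morning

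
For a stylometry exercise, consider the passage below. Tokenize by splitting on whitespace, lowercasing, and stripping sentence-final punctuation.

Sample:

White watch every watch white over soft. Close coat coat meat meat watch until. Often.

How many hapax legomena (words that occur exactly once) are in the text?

Frequencies: watch:3, white:2, coat:2, meat:2, every:1, over:1, soft:1, close:1, until:1, often:1
Hapax (freq=1): close, every, often, over, soft, until

6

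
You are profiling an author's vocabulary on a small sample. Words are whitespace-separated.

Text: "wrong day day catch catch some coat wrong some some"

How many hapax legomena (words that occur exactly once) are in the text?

1

Frequencies: some:3, wrong:2, day:2, catch:2, coat:1
Hapax (freq=1): coat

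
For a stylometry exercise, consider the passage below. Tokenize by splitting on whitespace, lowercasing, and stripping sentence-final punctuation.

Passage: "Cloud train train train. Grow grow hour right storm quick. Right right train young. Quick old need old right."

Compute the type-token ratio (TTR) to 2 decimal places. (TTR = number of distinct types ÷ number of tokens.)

N = 19 tokens, V = 10 types.
TTR = V / N = 10 / 19 = 0.53

0.53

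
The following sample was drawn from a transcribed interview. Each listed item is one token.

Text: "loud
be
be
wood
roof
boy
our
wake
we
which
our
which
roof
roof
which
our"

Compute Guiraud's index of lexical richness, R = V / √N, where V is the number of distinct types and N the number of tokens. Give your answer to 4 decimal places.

2.2500

N = 16, V = 9.
√N = 4.000000
R = 9 / 4.000000 = 2.2500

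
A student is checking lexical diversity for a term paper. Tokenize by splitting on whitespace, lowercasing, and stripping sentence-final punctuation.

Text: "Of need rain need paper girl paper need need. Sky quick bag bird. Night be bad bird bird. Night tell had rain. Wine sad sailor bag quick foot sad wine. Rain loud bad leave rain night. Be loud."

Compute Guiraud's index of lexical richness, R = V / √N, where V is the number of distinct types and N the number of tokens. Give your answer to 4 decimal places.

N = 38, V = 20.
√N = 6.164414
R = 20 / 6.164414 = 3.2444

3.2444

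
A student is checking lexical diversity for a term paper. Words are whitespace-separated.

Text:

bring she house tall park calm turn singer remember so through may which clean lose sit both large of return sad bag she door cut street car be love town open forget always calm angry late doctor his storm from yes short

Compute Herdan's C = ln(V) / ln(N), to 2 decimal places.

0.99

N = 42, V = 40.
ln(V) = 3.688879, ln(N) = 3.737670
C = 3.688879 / 3.737670 = 0.99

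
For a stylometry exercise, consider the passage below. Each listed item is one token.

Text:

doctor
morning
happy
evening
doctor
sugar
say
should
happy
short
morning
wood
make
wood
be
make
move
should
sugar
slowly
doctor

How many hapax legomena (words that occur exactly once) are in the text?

6

Frequencies: doctor:3, morning:2, happy:2, sugar:2, should:2, wood:2, make:2, evening:1, say:1, short:1, be:1, move:1, slowly:1
Hapax (freq=1): be, evening, move, say, short, slowly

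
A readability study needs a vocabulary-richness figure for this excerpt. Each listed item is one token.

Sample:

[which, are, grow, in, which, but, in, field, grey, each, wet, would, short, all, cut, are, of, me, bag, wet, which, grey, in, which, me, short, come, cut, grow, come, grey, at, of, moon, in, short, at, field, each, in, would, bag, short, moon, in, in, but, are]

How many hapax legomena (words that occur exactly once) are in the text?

1

Frequencies: in:7, which:4, short:4, are:3, grey:3, grow:2, but:2, field:2, each:2, wet:2, would:2, cut:2, of:2, me:2, bag:2, come:2, at:2, moon:2, all:1
Hapax (freq=1): all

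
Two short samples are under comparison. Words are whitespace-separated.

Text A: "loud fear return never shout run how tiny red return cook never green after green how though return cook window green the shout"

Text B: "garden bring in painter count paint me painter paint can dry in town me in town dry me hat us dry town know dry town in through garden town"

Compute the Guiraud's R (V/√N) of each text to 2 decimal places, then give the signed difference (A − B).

0.53

A: V=15, N=23, R=3.13
B: V=14, N=29, R=2.60
Difference = 3.13 − 2.60 = 0.53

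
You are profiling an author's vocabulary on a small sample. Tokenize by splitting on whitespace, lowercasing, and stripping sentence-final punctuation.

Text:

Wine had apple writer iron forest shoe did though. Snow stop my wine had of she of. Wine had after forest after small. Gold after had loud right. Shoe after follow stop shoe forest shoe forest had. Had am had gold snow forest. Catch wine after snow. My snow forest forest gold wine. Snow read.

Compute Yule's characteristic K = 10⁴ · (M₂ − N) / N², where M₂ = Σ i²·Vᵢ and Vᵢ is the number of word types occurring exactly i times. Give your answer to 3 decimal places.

555.372

Frequencies: had:7, forest:7, wine:5, snow:5, after:5, shoe:4, gold:3, stop:2, my:2, of:2, apple:1, writer:1, iron:1, did:1, though:1, she:1, small:1, loud:1, right:1, follow:1, … (3 more, each freq 1)
N = 55. Frequency spectrum: V_1=13, V_2=3, V_3=1, V_4=1, V_5=3, V_7=2
M₂ = 1²·13 + 2²·3 + 3²·1 + 4²·1 + 5²·3 + 7²·2 = 223
K = 10000 × (223 − 55) / 55² = 555.372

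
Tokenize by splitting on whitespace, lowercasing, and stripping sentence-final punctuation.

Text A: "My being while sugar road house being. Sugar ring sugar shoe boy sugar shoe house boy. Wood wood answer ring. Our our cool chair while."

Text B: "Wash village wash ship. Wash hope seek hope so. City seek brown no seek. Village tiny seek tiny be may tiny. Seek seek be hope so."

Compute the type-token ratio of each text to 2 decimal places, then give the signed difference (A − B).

0.10

TTR(A) = 14/25 = 0.56
TTR(B) = 12/26 = 0.46
Difference = 0.56 − 0.46 = 0.10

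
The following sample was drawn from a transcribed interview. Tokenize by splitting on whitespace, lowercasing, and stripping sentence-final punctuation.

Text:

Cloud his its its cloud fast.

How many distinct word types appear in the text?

4

Distinct types: {cloud, fast, his, its}
V = 4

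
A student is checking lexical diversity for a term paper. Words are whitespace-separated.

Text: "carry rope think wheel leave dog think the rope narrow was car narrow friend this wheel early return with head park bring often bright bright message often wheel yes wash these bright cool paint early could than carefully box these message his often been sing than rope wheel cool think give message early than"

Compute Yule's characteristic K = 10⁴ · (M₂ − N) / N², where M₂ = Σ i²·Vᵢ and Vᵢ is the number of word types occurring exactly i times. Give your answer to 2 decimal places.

205.76

Frequencies: wheel:4, rope:3, think:3, early:3, often:3, bright:3, message:3, than:3, narrow:2, these:2, cool:2, carry:1, leave:1, dog:1, the:1, was:1, car:1, friend:1, this:1, return:1, … (14 more, each freq 1)
N = 54. Frequency spectrum: V_1=23, V_2=3, V_3=7, V_4=1
M₂ = 1²·23 + 2²·3 + 3²·7 + 4²·1 = 114
K = 10000 × (114 − 54) / 54² = 205.76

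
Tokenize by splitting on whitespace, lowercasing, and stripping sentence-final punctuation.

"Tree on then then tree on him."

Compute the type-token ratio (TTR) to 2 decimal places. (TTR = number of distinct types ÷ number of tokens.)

0.57

N = 7 tokens, V = 4 types.
TTR = V / N = 4 / 7 = 0.57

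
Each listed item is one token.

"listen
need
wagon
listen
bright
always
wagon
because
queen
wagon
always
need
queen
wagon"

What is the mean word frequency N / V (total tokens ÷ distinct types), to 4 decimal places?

2.0000

N = 14 tokens, V = 7 types.
Mean frequency = N / V = 14 / 7 = 2.0000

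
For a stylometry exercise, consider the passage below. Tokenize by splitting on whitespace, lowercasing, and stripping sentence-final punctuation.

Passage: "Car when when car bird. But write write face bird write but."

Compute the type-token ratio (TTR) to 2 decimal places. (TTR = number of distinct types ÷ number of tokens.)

0.50

N = 12 tokens, V = 6 types.
TTR = V / N = 6 / 12 = 0.50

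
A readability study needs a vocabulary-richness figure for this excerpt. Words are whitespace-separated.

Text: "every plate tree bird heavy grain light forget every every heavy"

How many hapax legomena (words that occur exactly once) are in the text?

Frequencies: every:3, heavy:2, plate:1, tree:1, bird:1, grain:1, light:1, forget:1
Hapax (freq=1): bird, forget, grain, light, plate, tree

6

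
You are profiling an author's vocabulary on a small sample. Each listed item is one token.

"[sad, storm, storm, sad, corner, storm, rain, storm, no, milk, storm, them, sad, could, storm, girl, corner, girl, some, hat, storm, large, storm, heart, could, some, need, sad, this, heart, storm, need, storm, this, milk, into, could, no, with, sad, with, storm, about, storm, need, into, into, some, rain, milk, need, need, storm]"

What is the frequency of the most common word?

13

Frequencies: storm:13, sad:5, need:5, milk:3, could:3, some:3, into:3, corner:2, rain:2, no:2, girl:2, heart:2, this:2, with:2, them:1, hat:1, large:1, about:1
Most common: 'storm' with frequency 13.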